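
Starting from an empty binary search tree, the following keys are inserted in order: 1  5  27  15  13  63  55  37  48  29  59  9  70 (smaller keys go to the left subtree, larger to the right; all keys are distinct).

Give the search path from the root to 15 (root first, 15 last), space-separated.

1 5 27 15

Insert 1: tree is empty, so 1 becomes the root.
Insert 5: 5 > 1 → go right. Place as right child of 1.
Insert 27: 27 > 1 → go right; 27 > 5 → go right. Place as right child of 5.
Insert 15: 15 > 1 → go right; 15 > 5 → go right; 15 < 27 → go left. Place as left child of 27.
Insert 13: 13 > 1 → go right; 13 > 5 → go right; 13 < 27 → go left; 13 < 15 → go left. Place as left child of 15.
Insert 63: 63 > 1 → go right; 63 > 5 → go right; 63 > 27 → go right. Place as right child of 27.
Insert 55: 55 > 1 → go right; 55 > 5 → go right; 55 > 27 → go right; 55 < 63 → go left. Place as left child of 63.
Insert 37: 37 > 1 → go right; 37 > 5 → go right; 37 > 27 → go right; 37 < 63 → go left; 37 < 55 → go left. Place as left child of 55.
Insert 48: 48 > 1 → go right; 48 > 5 → go right; 48 > 27 → go right; 48 < 63 → go left; 48 < 55 → go left; 48 > 37 → go right. Place as right child of 37.
Insert 29: 29 > 1 → go right; 29 > 5 → go right; 29 > 27 → go right; 29 < 63 → go left; 29 < 55 → go left; 29 < 37 → go left. Place as left child of 37.
Insert 59: 59 > 1 → go right; 59 > 5 → go right; 59 > 27 → go right; 59 < 63 → go left; 59 > 55 → go right. Place as right child of 55.
Insert 9: 9 > 1 → go right; 9 > 5 → go right; 9 < 27 → go left; 9 < 15 → go left; 9 < 13 → go left. Place as left child of 13.
Insert 70: 70 > 1 → go right; 70 > 5 → go right; 70 > 27 → go right; 70 > 63 → go right. Place as right child of 63.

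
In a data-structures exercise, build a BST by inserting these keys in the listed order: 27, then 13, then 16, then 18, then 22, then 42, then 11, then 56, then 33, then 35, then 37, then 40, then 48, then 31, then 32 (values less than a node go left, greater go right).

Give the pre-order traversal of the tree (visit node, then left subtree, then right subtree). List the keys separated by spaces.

Insert 27: tree is empty, so 27 becomes the root.
Insert 13: 13 < 27 → go left. Place as left child of 27.
Insert 16: 16 < 27 → go left; 16 > 13 → go right. Place as right child of 13.
Insert 18: 18 < 27 → go left; 18 > 13 → go right; 18 > 16 → go right. Place as right child of 16.
Insert 22: 22 < 27 → go left; 22 > 13 → go right; 22 > 16 → go right; 22 > 18 → go right. Place as right child of 18.
Insert 42: 42 > 27 → go right. Place as right child of 27.
Insert 11: 11 < 27 → go left; 11 < 13 → go left. Place as left child of 13.
Insert 56: 56 > 27 → go right; 56 > 42 → go right. Place as right child of 42.
Insert 33: 33 > 27 → go right; 33 < 42 → go left. Place as left child of 42.
Insert 35: 35 > 27 → go right; 35 < 42 → go left; 35 > 33 → go right. Place as right child of 33.
Insert 37: 37 > 27 → go right; 37 < 42 → go left; 37 > 33 → go right; 37 > 35 → go right. Place as right child of 35.
Insert 40: 40 > 27 → go right; 40 < 42 → go left; 40 > 33 → go right; 40 > 35 → go right; 40 > 37 → go right. Place as right child of 37.
Insert 48: 48 > 27 → go right; 48 > 42 → go right; 48 < 56 → go left. Place as left child of 56.
Insert 31: 31 > 27 → go right; 31 < 42 → go left; 31 < 33 → go left. Place as left child of 33.
Insert 32: 32 > 27 → go right; 32 < 42 → go left; 32 < 33 → go left; 32 > 31 → go right. Place as right child of 31.

27 13 11 16 18 22 42 33 31 32 35 37 40 56 48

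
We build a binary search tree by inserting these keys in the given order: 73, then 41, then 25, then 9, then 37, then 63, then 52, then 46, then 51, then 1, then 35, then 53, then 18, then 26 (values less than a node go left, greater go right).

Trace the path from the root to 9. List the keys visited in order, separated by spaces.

73 41 25 9

Insert 73: tree is empty, so 73 becomes the root.
Insert 41: 41 < 73 → go left. Place as left child of 73.
Insert 25: 25 < 73 → go left; 25 < 41 → go left. Place as left child of 41.
Insert 9: 9 < 73 → go left; 9 < 41 → go left; 9 < 25 → go left. Place as left child of 25.
Insert 37: 37 < 73 → go left; 37 < 41 → go left; 37 > 25 → go right. Place as right child of 25.
Insert 63: 63 < 73 → go left; 63 > 41 → go right. Place as right child of 41.
Insert 52: 52 < 73 → go left; 52 > 41 → go right; 52 < 63 → go left. Place as left child of 63.
Insert 46: 46 < 73 → go left; 46 > 41 → go right; 46 < 63 → go left; 46 < 52 → go left. Place as left child of 52.
Insert 51: 51 < 73 → go left; 51 > 41 → go right; 51 < 63 → go left; 51 < 52 → go left; 51 > 46 → go right. Place as right child of 46.
Insert 1: 1 < 73 → go left; 1 < 41 → go left; 1 < 25 → go left; 1 < 9 → go left. Place as left child of 9.
Insert 35: 35 < 73 → go left; 35 < 41 → go left; 35 > 25 → go right; 35 < 37 → go left. Place as left child of 37.
Insert 53: 53 < 73 → go left; 53 > 41 → go right; 53 < 63 → go left; 53 > 52 → go right. Place as right child of 52.
Insert 18: 18 < 73 → go left; 18 < 41 → go left; 18 < 25 → go left; 18 > 9 → go right. Place as right child of 9.
Insert 26: 26 < 73 → go left; 26 < 41 → go left; 26 > 25 → go right; 26 < 37 → go left; 26 < 35 → go left. Place as left child of 35.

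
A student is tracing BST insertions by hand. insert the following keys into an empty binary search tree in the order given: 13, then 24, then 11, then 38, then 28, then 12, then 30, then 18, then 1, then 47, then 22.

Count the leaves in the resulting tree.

Insert 13: tree is empty, so 13 becomes the root.
Insert 24: 24 > 13 → go right. Place as right child of 13.
Insert 11: 11 < 13 → go left. Place as left child of 13.
Insert 38: 38 > 13 → go right; 38 > 24 → go right. Place as right child of 24.
Insert 28: 28 > 13 → go right; 28 > 24 → go right; 28 < 38 → go left. Place as left child of 38.
Insert 12: 12 < 13 → go left; 12 > 11 → go right. Place as right child of 11.
Insert 30: 30 > 13 → go right; 30 > 24 → go right; 30 < 38 → go left; 30 > 28 → go right. Place as right child of 28.
Insert 18: 18 > 13 → go right; 18 < 24 → go left. Place as left child of 24.
Insert 1: 1 < 13 → go left; 1 < 11 → go left. Place as left child of 11.
Insert 47: 47 > 13 → go right; 47 > 24 → go right; 47 > 38 → go right. Place as right child of 38.
Insert 22: 22 > 13 → go right; 22 < 24 → go left; 22 > 18 → go right. Place as right child of 18.

Leaves: 1, 12, 22, 30, 47 — 5 in total.

5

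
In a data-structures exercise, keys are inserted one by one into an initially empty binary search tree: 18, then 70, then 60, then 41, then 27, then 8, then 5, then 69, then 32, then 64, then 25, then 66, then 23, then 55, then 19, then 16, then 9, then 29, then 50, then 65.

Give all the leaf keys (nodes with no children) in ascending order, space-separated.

5 9 19 29 50 65

Insert 18: tree is empty, so 18 becomes the root.
Insert 70: 70 > 18 → go right. Place as right child of 18.
Insert 60: 60 > 18 → go right; 60 < 70 → go left. Place as left child of 70.
Insert 41: 41 > 18 → go right; 41 < 70 → go left; 41 < 60 → go left. Place as left child of 60.
Insert 27: 27 > 18 → go right; 27 < 70 → go left; 27 < 60 → go left; 27 < 41 → go left. Place as left child of 41.
Insert 8: 8 < 18 → go left. Place as left child of 18.
Insert 5: 5 < 18 → go left; 5 < 8 → go left. Place as left child of 8.
Insert 69: 69 > 18 → go right; 69 < 70 → go left; 69 > 60 → go right. Place as right child of 60.
Insert 32: 32 > 18 → go right; 32 < 70 → go left; 32 < 60 → go left; 32 < 41 → go left; 32 > 27 → go right. Place as right child of 27.
Insert 64: 64 > 18 → go right; 64 < 70 → go left; 64 > 60 → go right; 64 < 69 → go left. Place as left child of 69.
Insert 25: 25 > 18 → go right; 25 < 70 → go left; 25 < 60 → go left; 25 < 41 → go left; 25 < 27 → go left. Place as left child of 27.
Insert 66: 66 > 18 → go right; 66 < 70 → go left; 66 > 60 → go right; 66 < 69 → go left; 66 > 64 → go right. Place as right child of 64.
Insert 23: 23 > 18 → go right; 23 < 70 → go left; 23 < 60 → go left; 23 < 41 → go left; 23 < 27 → go left; 23 < 25 → go left. Place as left child of 25.
Insert 55: 55 > 18 → go right; 55 < 70 → go left; 55 < 60 → go left; 55 > 41 → go right. Place as right child of 41.
Insert 19: 19 > 18 → go right; 19 < 70 → go left; 19 < 60 → go left; 19 < 41 → go left; 19 < 27 → go left; 19 < 25 → go left; 19 < 23 → go left. Place as left child of 23.
Insert 16: 16 < 18 → go left; 16 > 8 → go right. Place as right child of 8.
Insert 9: 9 < 18 → go left; 9 > 8 → go right; 9 < 16 → go left. Place as left child of 16.
Insert 29: 29 > 18 → go right; 29 < 70 → go left; 29 < 60 → go left; 29 < 41 → go left; 29 > 27 → go right; 29 < 32 → go left. Place as left child of 32.
Insert 50: 50 > 18 → go right; 50 < 70 → go left; 50 < 60 → go left; 50 > 41 → go right; 50 < 55 → go left. Place as left child of 55.
Insert 65: 65 > 18 → go right; 65 < 70 → go left; 65 > 60 → go right; 65 < 69 → go left; 65 > 64 → go right; 65 < 66 → go left. Place as left child of 66.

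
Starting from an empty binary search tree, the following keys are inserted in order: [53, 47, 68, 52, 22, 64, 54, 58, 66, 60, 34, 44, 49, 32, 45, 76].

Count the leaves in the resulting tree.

6

53: root
47: left child of 53 (depth 1)
68: right child of 53 (depth 1)
52: right child of 47 (depth 2)
22: left child of 47 (depth 2)
64: left child of 68 (depth 2)
54: left child of 64 (depth 3)
58: right child of 54 (depth 4)
66: right child of 64 (depth 3)
60: right child of 58 (depth 5)
34: right child of 22 (depth 3)
44: right child of 34 (depth 4)
49: left child of 52 (depth 3)
32: left child of 34 (depth 4)
45: right child of 44 (depth 5)
76: right child of 68 (depth 2)

Leaves: 32, 45, 49, 60, 66, 76 — 6 in total.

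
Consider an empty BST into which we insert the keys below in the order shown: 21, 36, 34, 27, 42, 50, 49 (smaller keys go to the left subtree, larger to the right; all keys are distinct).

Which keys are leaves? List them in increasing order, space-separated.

Insert 21: tree is empty, so 21 becomes the root.
Insert 36: 36 > 21 → go right. Place as right child of 21.
Insert 34: 34 > 21 → go right; 34 < 36 → go left. Place as left child of 36.
Insert 27: 27 > 21 → go right; 27 < 36 → go left; 27 < 34 → go left. Place as left child of 34.
Insert 42: 42 > 21 → go right; 42 > 36 → go right. Place as right child of 36.
Insert 50: 50 > 21 → go right; 50 > 36 → go right; 50 > 42 → go right. Place as right child of 42.
Insert 49: 49 > 21 → go right; 49 > 36 → go right; 49 > 42 → go right; 49 < 50 → go left. Place as left child of 50.

27 49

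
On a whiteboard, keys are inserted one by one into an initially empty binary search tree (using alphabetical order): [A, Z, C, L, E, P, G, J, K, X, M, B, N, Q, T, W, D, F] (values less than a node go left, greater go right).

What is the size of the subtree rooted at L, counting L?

14

Insert A: tree is empty, so A becomes the root.
Insert Z: Z > A → go right. Place as right child of A.
Insert C: C > A → go right; C < Z → go left. Place as left child of Z.
Insert L: L > A → go right; L < Z → go left; L > C → go right. Place as right child of C.
Insert E: E > A → go right; E < Z → go left; E > C → go right; E < L → go left. Place as left child of L.
Insert P: P > A → go right; P < Z → go left; P > C → go right; P > L → go right. Place as right child of L.
Insert G: G > A → go right; G < Z → go left; G > C → go right; G < L → go left; G > E → go right. Place as right child of E.
Insert J: J > A → go right; J < Z → go left; J > C → go right; J < L → go left; J > E → go right; J > G → go right. Place as right child of G.
Insert K: K > A → go right; K < Z → go left; K > C → go right; K < L → go left; K > E → go right; K > G → go right; K > J → go right. Place as right child of J.
Insert X: X > A → go right; X < Z → go left; X > C → go right; X > L → go right; X > P → go right. Place as right child of P.
Insert M: M > A → go right; M < Z → go left; M > C → go right; M > L → go right; M < P → go left. Place as left child of P.
Insert B: B > A → go right; B < Z → go left; B < C → go left. Place as left child of C.
Insert N: N > A → go right; N < Z → go left; N > C → go right; N > L → go right; N < P → go left; N > M → go right. Place as right child of M.
Insert Q: Q > A → go right; Q < Z → go left; Q > C → go right; Q > L → go right; Q > P → go right; Q < X → go left. Place as left child of X.
Insert T: T > A → go right; T < Z → go left; T > C → go right; T > L → go right; T > P → go right; T < X → go left; T > Q → go right. Place as right child of Q.
Insert W: W > A → go right; W < Z → go left; W > C → go right; W > L → go right; W > P → go right; W < X → go left; W > Q → go right; W > T → go right. Place as right child of T.
Insert D: D > A → go right; D < Z → go left; D > C → go right; D < L → go left; D < E → go left. Place as left child of E.
Insert F: F > A → go right; F < Z → go left; F > C → go right; F < L → go left; F > E → go right; F < G → go left. Place as left child of G.

Subtree rooted at L contains: L, E, D, G, F, J, K, P, M, N, X, Q, T, W — 14 nodes.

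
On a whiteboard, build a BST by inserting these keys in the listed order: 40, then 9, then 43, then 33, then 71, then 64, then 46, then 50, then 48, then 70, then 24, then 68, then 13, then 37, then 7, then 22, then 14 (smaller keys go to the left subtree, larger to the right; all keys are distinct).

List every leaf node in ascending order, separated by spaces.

40: root
9: left child of 40 (depth 1)
43: right child of 40 (depth 1)
33: right child of 9 (depth 2)
71: right child of 43 (depth 2)
64: left child of 71 (depth 3)
46: left child of 64 (depth 4)
50: right child of 46 (depth 5)
48: left child of 50 (depth 6)
70: right child of 64 (depth 4)
24: left child of 33 (depth 3)
68: left child of 70 (depth 5)
13: left child of 24 (depth 4)
37: right child of 33 (depth 3)
7: left child of 9 (depth 2)
22: right child of 13 (depth 5)
14: left child of 22 (depth 6)

7 14 37 48 68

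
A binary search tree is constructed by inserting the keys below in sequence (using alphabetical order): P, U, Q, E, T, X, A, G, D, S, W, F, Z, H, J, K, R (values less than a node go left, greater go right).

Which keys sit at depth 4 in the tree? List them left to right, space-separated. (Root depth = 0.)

P: root
U: right child of P (depth 1)
Q: left child of U (depth 2)
E: left child of P (depth 1)
T: right child of Q (depth 3)
X: right child of U (depth 2)
A: left child of E (depth 2)
G: right child of E (depth 2)
D: right child of A (depth 3)
S: left child of T (depth 4)
W: left child of X (depth 3)
F: left child of G (depth 3)
Z: right child of X (depth 3)
H: right child of G (depth 3)
J: right child of H (depth 4)
K: right child of J (depth 5)
R: left child of S (depth 5)

J S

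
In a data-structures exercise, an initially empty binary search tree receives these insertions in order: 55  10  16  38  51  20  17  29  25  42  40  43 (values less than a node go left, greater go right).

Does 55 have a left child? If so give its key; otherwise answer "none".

Insert 55: tree is empty, so 55 becomes the root.
Insert 10: 10 < 55 → go left. Place as left child of 55.
Insert 16: 16 < 55 → go left; 16 > 10 → go right. Place as right child of 10.
Insert 38: 38 < 55 → go left; 38 > 10 → go right; 38 > 16 → go right. Place as right child of 16.
Insert 51: 51 < 55 → go left; 51 > 10 → go right; 51 > 16 → go right; 51 > 38 → go right. Place as right child of 38.
Insert 20: 20 < 55 → go left; 20 > 10 → go right; 20 > 16 → go right; 20 < 38 → go left. Place as left child of 38.
Insert 17: 17 < 55 → go left; 17 > 10 → go right; 17 > 16 → go right; 17 < 38 → go left; 17 < 20 → go left. Place as left child of 20.
Insert 29: 29 < 55 → go left; 29 > 10 → go right; 29 > 16 → go right; 29 < 38 → go left; 29 > 20 → go right. Place as right child of 20.
Insert 25: 25 < 55 → go left; 25 > 10 → go right; 25 > 16 → go right; 25 < 38 → go left; 25 > 20 → go right; 25 < 29 → go left. Place as left child of 29.
Insert 42: 42 < 55 → go left; 42 > 10 → go right; 42 > 16 → go right; 42 > 38 → go right; 42 < 51 → go left. Place as left child of 51.
Insert 40: 40 < 55 → go left; 40 > 10 → go right; 40 > 16 → go right; 40 > 38 → go right; 40 < 51 → go left; 40 < 42 → go left. Place as left child of 42.
Insert 43: 43 < 55 → go left; 43 > 10 → go right; 43 > 16 → go right; 43 > 38 → go right; 43 < 51 → go left; 43 > 42 → go right. Place as right child of 42.

10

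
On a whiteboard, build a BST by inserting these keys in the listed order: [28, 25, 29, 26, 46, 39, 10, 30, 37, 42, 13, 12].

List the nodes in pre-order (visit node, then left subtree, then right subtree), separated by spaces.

28 25 10 13 12 26 29 46 39 30 37 42

28: root
25: left child of 28 (depth 1)
29: right child of 28 (depth 1)
26: right child of 25 (depth 2)
46: right child of 29 (depth 2)
39: left child of 46 (depth 3)
10: left child of 25 (depth 2)
30: left child of 39 (depth 4)
37: right child of 30 (depth 5)
42: right child of 39 (depth 4)
13: right child of 10 (depth 3)
12: left child of 13 (depth 4)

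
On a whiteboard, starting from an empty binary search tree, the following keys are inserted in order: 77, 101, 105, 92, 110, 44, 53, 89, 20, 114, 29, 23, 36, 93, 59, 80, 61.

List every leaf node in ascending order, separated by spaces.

23 36 61 80 93 114

Insert 77: tree is empty, so 77 becomes the root.
Insert 101: 101 > 77 → go right. Place as right child of 77.
Insert 105: 105 > 77 → go right; 105 > 101 → go right. Place as right child of 101.
Insert 92: 92 > 77 → go right; 92 < 101 → go left. Place as left child of 101.
Insert 110: 110 > 77 → go right; 110 > 101 → go right; 110 > 105 → go right. Place as right child of 105.
Insert 44: 44 < 77 → go left. Place as left child of 77.
Insert 53: 53 < 77 → go left; 53 > 44 → go right. Place as right child of 44.
Insert 89: 89 > 77 → go right; 89 < 101 → go left; 89 < 92 → go left. Place as left child of 92.
Insert 20: 20 < 77 → go left; 20 < 44 → go left. Place as left child of 44.
Insert 114: 114 > 77 → go right; 114 > 101 → go right; 114 > 105 → go right; 114 > 110 → go right. Place as right child of 110.
Insert 29: 29 < 77 → go left; 29 < 44 → go left; 29 > 20 → go right. Place as right child of 20.
Insert 23: 23 < 77 → go left; 23 < 44 → go left; 23 > 20 → go right; 23 < 29 → go left. Place as left child of 29.
Insert 36: 36 < 77 → go left; 36 < 44 → go left; 36 > 20 → go right; 36 > 29 → go right. Place as right child of 29.
Insert 93: 93 > 77 → go right; 93 < 101 → go left; 93 > 92 → go right. Place as right child of 92.
Insert 59: 59 < 77 → go left; 59 > 44 → go right; 59 > 53 → go right. Place as right child of 53.
Insert 80: 80 > 77 → go right; 80 < 101 → go left; 80 < 92 → go left; 80 < 89 → go left. Place as left child of 89.
Insert 61: 61 < 77 → go left; 61 > 44 → go right; 61 > 53 → go right; 61 > 59 → go right. Place as right child of 59.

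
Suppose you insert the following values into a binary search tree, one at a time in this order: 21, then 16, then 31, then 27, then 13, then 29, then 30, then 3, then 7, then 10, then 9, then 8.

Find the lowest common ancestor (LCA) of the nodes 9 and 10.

10

Insert 21: tree is empty, so 21 becomes the root.
Insert 16: 16 < 21 → go left. Place as left child of 21.
Insert 31: 31 > 21 → go right. Place as right child of 21.
Insert 27: 27 > 21 → go right; 27 < 31 → go left. Place as left child of 31.
Insert 13: 13 < 21 → go left; 13 < 16 → go left. Place as left child of 16.
Insert 29: 29 > 21 → go right; 29 < 31 → go left; 29 > 27 → go right. Place as right child of 27.
Insert 30: 30 > 21 → go right; 30 < 31 → go left; 30 > 27 → go right; 30 > 29 → go right. Place as right child of 29.
Insert 3: 3 < 21 → go left; 3 < 16 → go left; 3 < 13 → go left. Place as left child of 13.
Insert 7: 7 < 21 → go left; 7 < 16 → go left; 7 < 13 → go left; 7 > 3 → go right. Place as right child of 3.
Insert 10: 10 < 21 → go left; 10 < 16 → go left; 10 < 13 → go left; 10 > 3 → go right; 10 > 7 → go right. Place as right child of 7.
Insert 9: 9 < 21 → go left; 9 < 16 → go left; 9 < 13 → go left; 9 > 3 → go right; 9 > 7 → go right; 9 < 10 → go left. Place as left child of 10.
Insert 8: 8 < 21 → go left; 8 < 16 → go left; 8 < 13 → go left; 8 > 3 → go right; 8 > 7 → go right; 8 < 10 → go left; 8 < 9 → go left. Place as left child of 9.

Path to 9: 21 → 16 → 13 → 3 → 7 → 10 → 9
Path to 10: 21 → 16 → 13 → 3 → 7 → 10
10 lies on both paths and is an ancestor of the other node.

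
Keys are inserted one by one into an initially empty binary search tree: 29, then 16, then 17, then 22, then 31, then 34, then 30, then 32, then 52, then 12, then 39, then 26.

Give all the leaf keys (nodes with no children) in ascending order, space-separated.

29: root
16: left child of 29 (depth 1)
17: right child of 16 (depth 2)
22: right child of 17 (depth 3)
31: right child of 29 (depth 1)
34: right child of 31 (depth 2)
30: left child of 31 (depth 2)
32: left child of 34 (depth 3)
52: right child of 34 (depth 3)
12: left child of 16 (depth 2)
39: left child of 52 (depth 4)
26: right child of 22 (depth 4)

12 26 30 32 39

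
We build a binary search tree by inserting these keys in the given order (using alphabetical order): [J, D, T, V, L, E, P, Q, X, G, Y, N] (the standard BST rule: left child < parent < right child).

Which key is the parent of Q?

Insert J: tree is empty, so J becomes the root.
Insert D: D < J → go left. Place as left child of J.
Insert T: T > J → go right. Place as right child of J.
Insert V: V > J → go right; V > T → go right. Place as right child of T.
Insert L: L > J → go right; L < T → go left. Place as left child of T.
Insert E: E < J → go left; E > D → go right. Place as right child of D.
Insert P: P > J → go right; P < T → go left; P > L → go right. Place as right child of L.
Insert Q: Q > J → go right; Q < T → go left; Q > L → go right; Q > P → go right. Place as right child of P.
Insert X: X > J → go right; X > T → go right; X > V → go right. Place as right child of V.
Insert G: G < J → go left; G > D → go right; G > E → go right. Place as right child of E.
Insert Y: Y > J → go right; Y > T → go right; Y > V → go right; Y > X → go right. Place as right child of X.
Insert N: N > J → go right; N < T → go left; N > L → go right; N < P → go left. Place as left child of P.

P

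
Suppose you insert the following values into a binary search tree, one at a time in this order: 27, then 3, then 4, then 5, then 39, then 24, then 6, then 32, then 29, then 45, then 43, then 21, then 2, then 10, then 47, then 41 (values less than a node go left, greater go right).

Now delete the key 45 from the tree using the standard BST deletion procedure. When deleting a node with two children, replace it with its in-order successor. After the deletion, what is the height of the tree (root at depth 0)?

27: root
3: left child of 27 (depth 1)
4: right child of 3 (depth 2)
5: right child of 4 (depth 3)
39: right child of 27 (depth 1)
24: right child of 5 (depth 4)
6: left child of 24 (depth 5)
32: left child of 39 (depth 2)
29: left child of 32 (depth 3)
45: right child of 39 (depth 2)
43: left child of 45 (depth 3)
21: right child of 6 (depth 6)
2: left child of 3 (depth 2)
10: left child of 21 (depth 7)
47: right child of 45 (depth 3)
41: left child of 43 (depth 4)

Delete 45 (two children — replace with in-order successor).
After deletion, deepest node is 10 at depth 7.

7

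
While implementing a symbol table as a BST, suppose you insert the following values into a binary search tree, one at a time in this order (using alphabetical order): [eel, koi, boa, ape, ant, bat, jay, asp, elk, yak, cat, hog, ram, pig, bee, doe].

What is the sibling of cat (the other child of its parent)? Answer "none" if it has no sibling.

eel: root
koi: right child of eel (depth 1)
boa: left child of eel (depth 1)
ape: left child of boa (depth 2)
ant: left child of ape (depth 3)
bat: right child of ape (depth 3)
jay: left child of koi (depth 2)
asp: left child of bat (depth 4)
elk: left child of jay (depth 3)
yak: right child of koi (depth 2)
cat: right child of boa (depth 2)
hog: right child of elk (depth 4)
ram: left child of yak (depth 3)
pig: left child of ram (depth 4)
bee: right child of bat (depth 4)
doe: right child of cat (depth 3)

cat's parent is boa; the other child of boa is ape.

ape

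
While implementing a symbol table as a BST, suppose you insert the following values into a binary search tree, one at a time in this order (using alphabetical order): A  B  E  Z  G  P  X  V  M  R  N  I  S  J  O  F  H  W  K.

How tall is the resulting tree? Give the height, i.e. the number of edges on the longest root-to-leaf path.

9

A: root
B: right child of A (depth 1)
E: right child of B (depth 2)
Z: right child of E (depth 3)
G: left child of Z (depth 4)
P: right child of G (depth 5)
X: right child of P (depth 6)
V: left child of X (depth 7)
M: left child of P (depth 6)
R: left child of V (depth 8)
N: right child of M (depth 7)
I: left child of M (depth 7)
S: right child of R (depth 9)
J: right child of I (depth 8)
O: right child of N (depth 8)
F: left child of G (depth 5)
H: left child of I (depth 8)
W: right child of V (depth 8)
K: right child of J (depth 9)

The deepest node is S at depth 9.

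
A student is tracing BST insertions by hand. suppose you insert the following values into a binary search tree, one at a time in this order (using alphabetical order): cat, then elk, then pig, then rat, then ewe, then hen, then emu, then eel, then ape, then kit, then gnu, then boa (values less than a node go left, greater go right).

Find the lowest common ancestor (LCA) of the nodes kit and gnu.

hen

cat: root
elk: right child of cat (depth 1)
pig: right child of elk (depth 2)
rat: right child of pig (depth 3)
ewe: left child of pig (depth 3)
hen: right child of ewe (depth 4)
emu: left child of ewe (depth 4)
eel: left child of elk (depth 2)
ape: left child of cat (depth 1)
kit: right child of hen (depth 5)
gnu: left child of hen (depth 5)
boa: right child of ape (depth 2)

Path to kit: cat → elk → pig → ewe → hen → kit
Path to gnu: cat → elk → pig → ewe → hen → gnu
The paths share a prefix ending at hen, then split left and right.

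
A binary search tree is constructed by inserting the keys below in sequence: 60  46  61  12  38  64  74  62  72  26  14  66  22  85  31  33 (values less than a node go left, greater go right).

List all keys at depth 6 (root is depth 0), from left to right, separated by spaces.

22 33

Resulting structure (node: left, right):
  60: L=46, R=61
  46: L=12, R=–
  61: L=–, R=64
  12: L=–, R=38
  38: L=26, R=–
  64: L=62, R=74
  74: L=72, R=85
  62: L=–, R=–
  72: L=66, R=–
  26: L=14, R=31
  14: L=–, R=22
  66: L=–, R=–
  22: L=–, R=–
  85: L=–, R=–
  31: L=–, R=33
  33: L=–, R=–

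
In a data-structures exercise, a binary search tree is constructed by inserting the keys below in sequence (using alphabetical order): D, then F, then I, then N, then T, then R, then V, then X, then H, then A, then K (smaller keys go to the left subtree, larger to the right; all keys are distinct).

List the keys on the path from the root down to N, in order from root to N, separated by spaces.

Insert D: tree is empty, so D becomes the root.
Insert F: F > D → go right. Place as right child of D.
Insert I: I > D → go right; I > F → go right. Place as right child of F.
Insert N: N > D → go right; N > F → go right; N > I → go right. Place as right child of I.
Insert T: T > D → go right; T > F → go right; T > I → go right; T > N → go right. Place as right child of N.
Insert R: R > D → go right; R > F → go right; R > I → go right; R > N → go right; R < T → go left. Place as left child of T.
Insert V: V > D → go right; V > F → go right; V > I → go right; V > N → go right; V > T → go right. Place as right child of T.
Insert X: X > D → go right; X > F → go right; X > I → go right; X > N → go right; X > T → go right; X > V → go right. Place as right child of V.
Insert H: H > D → go right; H > F → go right; H < I → go left. Place as left child of I.
Insert A: A < D → go left. Place as left child of D.
Insert K: K > D → go right; K > F → go right; K > I → go right; K < N → go left. Place as left child of N.

D F I N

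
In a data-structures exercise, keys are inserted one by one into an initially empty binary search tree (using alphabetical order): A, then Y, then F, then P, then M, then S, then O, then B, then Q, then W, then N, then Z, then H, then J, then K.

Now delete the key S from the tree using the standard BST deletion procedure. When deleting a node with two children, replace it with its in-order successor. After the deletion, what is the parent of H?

Resulting structure (node: left, right):
  A: L=–, R=Y
  Y: L=F, R=Z
  F: L=B, R=P
  P: L=M, R=S
  M: L=H, R=O
  S: L=Q, R=W
  O: L=N, R=–
  B: L=–, R=–
  Q: L=–, R=–
  W: L=–, R=–
  N: L=–, R=–
  Z: L=–, R=–
  H: L=–, R=J
  J: L=–, R=K
  K: L=–, R=–

Delete S (two children — replace with in-order successor).
After deletion, H's parent is M.

M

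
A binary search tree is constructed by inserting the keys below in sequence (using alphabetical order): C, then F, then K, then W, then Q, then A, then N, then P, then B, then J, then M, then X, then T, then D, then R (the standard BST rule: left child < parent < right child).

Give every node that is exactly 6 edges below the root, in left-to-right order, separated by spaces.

Insert C: tree is empty, so C becomes the root.
Insert F: F > C → go right. Place as right child of C.
Insert K: K > C → go right; K > F → go right. Place as right child of F.
Insert W: W > C → go right; W > F → go right; W > K → go right. Place as right child of K.
Insert Q: Q > C → go right; Q > F → go right; Q > K → go right; Q < W → go left. Place as left child of W.
Insert A: A < C → go left. Place as left child of C.
Insert N: N > C → go right; N > F → go right; N > K → go right; N < W → go left; N < Q → go left. Place as left child of Q.
Insert P: P > C → go right; P > F → go right; P > K → go right; P < W → go left; P < Q → go left; P > N → go right. Place as right child of N.
Insert B: B < C → go left; B > A → go right. Place as right child of A.
Insert J: J > C → go right; J > F → go right; J < K → go left. Place as left child of K.
Insert M: M > C → go right; M > F → go right; M > K → go right; M < W → go left; M < Q → go left; M < N → go left. Place as left child of N.
Insert X: X > C → go right; X > F → go right; X > K → go right; X > W → go right. Place as right child of W.
Insert T: T > C → go right; T > F → go right; T > K → go right; T < W → go left; T > Q → go right. Place as right child of Q.
Insert D: D > C → go right; D < F → go left. Place as left child of F.
Insert R: R > C → go right; R > F → go right; R > K → go right; R < W → go left; R > Q → go right; R < T → go left. Place as left child of T.

M P R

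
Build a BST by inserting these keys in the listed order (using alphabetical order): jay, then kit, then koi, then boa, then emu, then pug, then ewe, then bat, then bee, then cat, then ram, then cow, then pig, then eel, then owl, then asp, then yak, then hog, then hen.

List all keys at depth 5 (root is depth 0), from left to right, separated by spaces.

eel hen owl yak

jay: root
kit: right child of jay (depth 1)
koi: right child of kit (depth 2)
boa: left child of jay (depth 1)
emu: right child of boa (depth 2)
pug: right child of koi (depth 3)
ewe: right child of emu (depth 3)
bat: left child of boa (depth 2)
bee: right child of bat (depth 3)
cat: left child of emu (depth 3)
ram: right child of pug (depth 4)
cow: right child of cat (depth 4)
pig: left child of pug (depth 4)
eel: right child of cow (depth 5)
owl: left child of pig (depth 5)
asp: left child of bat (depth 3)
yak: right child of ram (depth 5)
hog: right child of ewe (depth 4)
hen: left child of hog (depth 5)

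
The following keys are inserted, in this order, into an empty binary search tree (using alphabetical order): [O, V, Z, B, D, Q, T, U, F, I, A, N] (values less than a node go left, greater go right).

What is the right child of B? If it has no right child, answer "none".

O: root
V: right child of O (depth 1)
Z: right child of V (depth 2)
B: left child of O (depth 1)
D: right child of B (depth 2)
Q: left child of V (depth 2)
T: right child of Q (depth 3)
U: right child of T (depth 4)
F: right child of D (depth 3)
I: right child of F (depth 4)
A: left child of B (depth 2)
N: right child of I (depth 5)

D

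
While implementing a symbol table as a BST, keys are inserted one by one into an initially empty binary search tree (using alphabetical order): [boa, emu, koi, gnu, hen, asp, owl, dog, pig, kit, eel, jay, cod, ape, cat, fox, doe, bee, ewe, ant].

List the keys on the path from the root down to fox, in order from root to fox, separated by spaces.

boa emu koi gnu fox

Insert boa: tree is empty, so boa becomes the root.
Insert emu: emu > boa → go right. Place as right child of boa.
Insert koi: koi > boa → go right; koi > emu → go right. Place as right child of emu.
Insert gnu: gnu > boa → go right; gnu > emu → go right; gnu < koi → go left. Place as left child of koi.
Insert hen: hen > boa → go right; hen > emu → go right; hen < koi → go left; hen > gnu → go right. Place as right child of gnu.
Insert asp: asp < boa → go left. Place as left child of boa.
Insert owl: owl > boa → go right; owl > emu → go right; owl > koi → go right. Place as right child of koi.
Insert dog: dog > boa → go right; dog < emu → go left. Place as left child of emu.
Insert pig: pig > boa → go right; pig > emu → go right; pig > koi → go right; pig > owl → go right. Place as right child of owl.
Insert kit: kit > boa → go right; kit > emu → go right; kit < koi → go left; kit > gnu → go right; kit > hen → go right. Place as right child of hen.
Insert eel: eel > boa → go right; eel < emu → go left; eel > dog → go right. Place as right child of dog.
Insert jay: jay > boa → go right; jay > emu → go right; jay < koi → go left; jay > gnu → go right; jay > hen → go right; jay < kit → go left. Place as left child of kit.
Insert cod: cod > boa → go right; cod < emu → go left; cod < dog → go left. Place as left child of dog.
Insert ape: ape < boa → go left; ape < asp → go left. Place as left child of asp.
Insert cat: cat > boa → go right; cat < emu → go left; cat < dog → go left; cat < cod → go left. Place as left child of cod.
Insert fox: fox > boa → go right; fox > emu → go right; fox < koi → go left; fox < gnu → go left. Place as left child of gnu.
Insert doe: doe > boa → go right; doe < emu → go left; doe < dog → go left; doe > cod → go right. Place as right child of cod.
Insert bee: bee < boa → go left; bee > asp → go right. Place as right child of asp.
Insert ewe: ewe > boa → go right; ewe > emu → go right; ewe < koi → go left; ewe < gnu → go left; ewe < fox → go left. Place as left child of fox.
Insert ant: ant < boa → go left; ant < asp → go left; ant < ape → go left. Place as left child of ape.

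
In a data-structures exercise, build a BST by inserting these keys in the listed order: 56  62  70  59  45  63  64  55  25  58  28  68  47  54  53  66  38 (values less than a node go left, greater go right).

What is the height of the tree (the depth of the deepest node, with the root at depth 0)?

6

56: root
62: right child of 56 (depth 1)
70: right child of 62 (depth 2)
59: left child of 62 (depth 2)
45: left child of 56 (depth 1)
63: left child of 70 (depth 3)
64: right child of 63 (depth 4)
55: right child of 45 (depth 2)
25: left child of 45 (depth 2)
58: left child of 59 (depth 3)
28: right child of 25 (depth 3)
68: right child of 64 (depth 5)
47: left child of 55 (depth 3)
54: right child of 47 (depth 4)
53: left child of 54 (depth 5)
66: left child of 68 (depth 6)
38: right child of 28 (depth 4)

The deepest node is 66 at depth 6.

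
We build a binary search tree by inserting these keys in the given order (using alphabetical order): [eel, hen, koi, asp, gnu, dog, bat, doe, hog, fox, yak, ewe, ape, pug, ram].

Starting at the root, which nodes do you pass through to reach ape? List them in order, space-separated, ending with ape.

Insert eel: tree is empty, so eel becomes the root.
Insert hen: hen > eel → go right. Place as right child of eel.
Insert koi: koi > eel → go right; koi > hen → go right. Place as right child of hen.
Insert asp: asp < eel → go left. Place as left child of eel.
Insert gnu: gnu > eel → go right; gnu < hen → go left. Place as left child of hen.
Insert dog: dog < eel → go left; dog > asp → go right. Place as right child of asp.
Insert bat: bat < eel → go left; bat > asp → go right; bat < dog → go left. Place as left child of dog.
Insert doe: doe < eel → go left; doe > asp → go right; doe < dog → go left; doe > bat → go right. Place as right child of bat.
Insert hog: hog > eel → go right; hog > hen → go right; hog < koi → go left. Place as left child of koi.
Insert fox: fox > eel → go right; fox < hen → go left; fox < gnu → go left. Place as left child of gnu.
Insert yak: yak > eel → go right; yak > hen → go right; yak > koi → go right. Place as right child of koi.
Insert ewe: ewe > eel → go right; ewe < hen → go left; ewe < gnu → go left; ewe < fox → go left. Place as left child of fox.
Insert ape: ape < eel → go left; ape < asp → go left. Place as left child of asp.
Insert pug: pug > eel → go right; pug > hen → go right; pug > koi → go right; pug < yak → go left. Place as left child of yak.
Insert ram: ram > eel → go right; ram > hen → go right; ram > koi → go right; ram < yak → go left; ram > pug → go right. Place as right child of pug.

eel asp ape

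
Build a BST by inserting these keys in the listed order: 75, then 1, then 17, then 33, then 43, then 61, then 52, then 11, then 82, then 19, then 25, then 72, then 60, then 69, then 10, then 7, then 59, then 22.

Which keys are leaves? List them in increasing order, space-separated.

7 22 59 69 82

Insert 75: tree is empty, so 75 becomes the root.
Insert 1: 1 < 75 → go left. Place as left child of 75.
Insert 17: 17 < 75 → go left; 17 > 1 → go right. Place as right child of 1.
Insert 33: 33 < 75 → go left; 33 > 1 → go right; 33 > 17 → go right. Place as right child of 17.
Insert 43: 43 < 75 → go left; 43 > 1 → go right; 43 > 17 → go right; 43 > 33 → go right. Place as right child of 33.
Insert 61: 61 < 75 → go left; 61 > 1 → go right; 61 > 17 → go right; 61 > 33 → go right; 61 > 43 → go right. Place as right child of 43.
Insert 52: 52 < 75 → go left; 52 > 1 → go right; 52 > 17 → go right; 52 > 33 → go right; 52 > 43 → go right; 52 < 61 → go left. Place as left child of 61.
Insert 11: 11 < 75 → go left; 11 > 1 → go right; 11 < 17 → go left. Place as left child of 17.
Insert 82: 82 > 75 → go right. Place as right child of 75.
Insert 19: 19 < 75 → go left; 19 > 1 → go right; 19 > 17 → go right; 19 < 33 → go left. Place as left child of 33.
Insert 25: 25 < 75 → go left; 25 > 1 → go right; 25 > 17 → go right; 25 < 33 → go left; 25 > 19 → go right. Place as right child of 19.
Insert 72: 72 < 75 → go left; 72 > 1 → go right; 72 > 17 → go right; 72 > 33 → go right; 72 > 43 → go right; 72 > 61 → go right. Place as right child of 61.
Insert 60: 60 < 75 → go left; 60 > 1 → go right; 60 > 17 → go right; 60 > 33 → go right; 60 > 43 → go right; 60 < 61 → go left; 60 > 52 → go right. Place as right child of 52.
Insert 69: 69 < 75 → go left; 69 > 1 → go right; 69 > 17 → go right; 69 > 33 → go right; 69 > 43 → go right; 69 > 61 → go right; 69 < 72 → go left. Place as left child of 72.
Insert 10: 10 < 75 → go left; 10 > 1 → go right; 10 < 17 → go left; 10 < 11 → go left. Place as left child of 11.
Insert 7: 7 < 75 → go left; 7 > 1 → go right; 7 < 17 → go left; 7 < 11 → go left; 7 < 10 → go left. Place as left child of 10.
Insert 59: 59 < 75 → go left; 59 > 1 → go right; 59 > 17 → go right; 59 > 33 → go right; 59 > 43 → go right; 59 < 61 → go left; 59 > 52 → go right; 59 < 60 → go left. Place as left child of 60.
Insert 22: 22 < 75 → go left; 22 > 1 → go right; 22 > 17 → go right; 22 < 33 → go left; 22 > 19 → go right; 22 < 25 → go left. Place as left child of 25.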